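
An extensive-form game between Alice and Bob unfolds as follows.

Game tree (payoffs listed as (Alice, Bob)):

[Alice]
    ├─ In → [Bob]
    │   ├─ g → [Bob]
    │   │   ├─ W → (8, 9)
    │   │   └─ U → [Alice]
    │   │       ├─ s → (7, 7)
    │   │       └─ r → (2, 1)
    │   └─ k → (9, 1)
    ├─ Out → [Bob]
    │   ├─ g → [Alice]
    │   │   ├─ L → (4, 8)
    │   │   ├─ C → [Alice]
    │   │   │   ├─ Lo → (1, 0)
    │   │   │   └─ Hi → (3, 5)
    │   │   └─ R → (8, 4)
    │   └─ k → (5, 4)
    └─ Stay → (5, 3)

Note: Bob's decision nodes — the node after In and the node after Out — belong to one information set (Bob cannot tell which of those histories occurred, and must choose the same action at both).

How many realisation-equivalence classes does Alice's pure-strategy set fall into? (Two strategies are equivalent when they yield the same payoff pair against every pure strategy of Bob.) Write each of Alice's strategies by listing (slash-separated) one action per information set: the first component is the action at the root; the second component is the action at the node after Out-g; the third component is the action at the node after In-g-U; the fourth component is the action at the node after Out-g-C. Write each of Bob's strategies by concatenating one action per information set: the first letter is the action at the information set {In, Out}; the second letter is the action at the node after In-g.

7

Alice has 36 pure strategies: In/L/s/Lo, In/L/s/Hi, In/L/r/Lo, In/L/r/Hi, In/C/s/Lo, In/C/s/Hi, In/C/r/Lo, In/C/r/Hi, In/R/s/Lo, In/R/s/Hi, In/R/r/Lo, In/R/r/Hi, Out/L/s/Lo, Out/L/s/Hi, Out/L/r/Lo, Out/L/r/Hi, Out/C/s/Lo, Out/C/s/Hi, Out/C/r/Lo, Out/C/r/Hi, Out/R/s/Lo, Out/R/s/Hi, Out/R/r/Lo, Out/R/r/Hi, Stay/L/s/Lo, Stay/L/s/Hi, Stay/L/r/Lo, Stay/L/r/Hi, Stay/C/s/Lo, Stay/C/s/Hi, Stay/C/r/Lo, Stay/C/r/Hi, Stay/R/s/Lo, Stay/R/s/Hi, Stay/R/r/Lo, Stay/R/r/Hi. Columns: gW, gU, kW, kU.
{In/L/s/Lo, In/L/s/Hi, In/C/s/Lo, In/C/s/Hi, In/R/s/Lo, In/R/s/Hi} → row (8,9) (7,7) (9,1) (9,1)
{In/L/r/Lo, In/L/r/Hi, In/C/r/Lo, In/C/r/Hi, In/R/r/Lo, In/R/r/Hi} → row (8,9) (2,1) (9,1) (9,1)
{Out/L/s/Lo, Out/L/s/Hi, Out/L/r/Lo, Out/L/r/Hi} → row (4,8) (4,8) (5,4) (5,4)
{Out/C/s/Lo, Out/C/r/Lo} → row (1,0) (1,0) (5,4) (5,4)
{Out/C/s/Hi, Out/C/r/Hi} → row (3,5) (3,5) (5,4) (5,4)
{Out/R/s/Lo, Out/R/s/Hi, Out/R/r/Lo, Out/R/r/Hi} → row (8,4) (8,4) (5,4) (5,4)
{Stay/L/s/Lo, Stay/L/s/Hi, Stay/L/r/Lo, Stay/L/r/Hi, Stay/C/s/Lo, Stay/C/s/Hi, Stay/C/r/Lo, Stay/C/r/Hi, Stay/R/s/Lo, Stay/R/s/Hi, Stay/R/r/Lo, Stay/R/r/Hi} → row (5,3) (5,3) (5,3) (5,3)
That's 7 distinct rows out of 36 strategies.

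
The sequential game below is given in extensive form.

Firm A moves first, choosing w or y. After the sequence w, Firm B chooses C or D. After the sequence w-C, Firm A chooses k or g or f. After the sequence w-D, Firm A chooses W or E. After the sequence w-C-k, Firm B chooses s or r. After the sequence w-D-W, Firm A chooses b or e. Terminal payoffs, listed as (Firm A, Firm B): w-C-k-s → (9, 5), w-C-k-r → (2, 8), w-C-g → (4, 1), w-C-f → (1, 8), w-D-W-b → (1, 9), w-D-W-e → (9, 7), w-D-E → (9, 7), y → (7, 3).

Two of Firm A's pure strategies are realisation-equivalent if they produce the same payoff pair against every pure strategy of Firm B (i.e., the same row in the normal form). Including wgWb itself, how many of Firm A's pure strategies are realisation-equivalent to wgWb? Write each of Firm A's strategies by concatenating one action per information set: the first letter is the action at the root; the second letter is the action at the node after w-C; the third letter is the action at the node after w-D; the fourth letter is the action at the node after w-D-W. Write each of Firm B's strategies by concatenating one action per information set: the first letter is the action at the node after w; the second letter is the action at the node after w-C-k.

Row for wgWb (columns Cs, Cr, Ds, Dr): (4,1) (4,1) (1,9) (1,9).
Every one of Firm A's information sets is on the play path for some reply by Firm B when Firm A follows wgWb.
Changing the action at any of them therefore changes at least one column, so only wgWb itself gives this row.

1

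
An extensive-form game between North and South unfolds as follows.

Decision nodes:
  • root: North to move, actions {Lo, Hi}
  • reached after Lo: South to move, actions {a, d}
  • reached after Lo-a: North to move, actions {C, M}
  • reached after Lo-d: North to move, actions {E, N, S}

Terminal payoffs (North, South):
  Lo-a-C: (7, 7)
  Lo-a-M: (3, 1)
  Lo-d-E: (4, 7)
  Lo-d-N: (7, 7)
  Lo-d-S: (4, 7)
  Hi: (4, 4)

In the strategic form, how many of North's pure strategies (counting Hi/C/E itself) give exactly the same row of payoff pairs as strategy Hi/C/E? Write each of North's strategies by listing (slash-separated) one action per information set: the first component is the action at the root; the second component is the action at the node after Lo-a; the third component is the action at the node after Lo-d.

Row for Hi/C/E (columns a, d): (4,4) (4,4).
Under Hi/C/E, North's choice at the node after Lo-a and at the node after Lo-d can never be reached regardless of what South does, so varying those choices leaves every outcome unchanged.
Holding the reachable choices fixed and varying the unreachable ones freely already gives 2 × 3 = 6 equivalent strategies.
No other strategy reproduces this row, so those 6 are the full class: Hi/C/E, Hi/C/N, Hi/C/S, Hi/M/E, Hi/M/N, Hi/M/S.

6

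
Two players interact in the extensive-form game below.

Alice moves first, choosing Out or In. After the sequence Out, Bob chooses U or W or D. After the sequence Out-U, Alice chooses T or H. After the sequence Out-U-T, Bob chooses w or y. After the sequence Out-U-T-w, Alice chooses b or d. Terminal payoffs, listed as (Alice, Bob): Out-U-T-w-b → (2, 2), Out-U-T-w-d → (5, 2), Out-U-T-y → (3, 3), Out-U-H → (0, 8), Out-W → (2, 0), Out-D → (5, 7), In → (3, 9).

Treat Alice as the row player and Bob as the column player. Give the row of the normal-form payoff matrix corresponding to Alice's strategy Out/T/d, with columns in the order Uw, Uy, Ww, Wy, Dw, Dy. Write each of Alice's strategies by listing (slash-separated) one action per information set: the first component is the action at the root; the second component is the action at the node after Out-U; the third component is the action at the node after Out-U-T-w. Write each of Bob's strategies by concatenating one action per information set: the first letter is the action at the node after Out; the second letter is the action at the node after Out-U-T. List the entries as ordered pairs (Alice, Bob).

vs Uw: Alice plays Out → Bob plays U at [Out] → Alice plays T at [Out-U] → Bob plays w at [Out-U-T] → Alice plays d at [Out-U-T-w] → (5, 2)
vs Uy: Alice plays Out → Bob plays U at [Out] → Alice plays T at [Out-U] → Bob plays y at [Out-U-T] → (3, 3)
vs Ww: Alice plays Out → Bob plays W at [Out] → (2, 0)
vs Wy: Alice plays Out → Bob plays W at [Out] → (2, 0)
vs Dw: Alice plays Out → Bob plays D at [Out] → (5, 7)
vs Dy: Alice plays Out → Bob plays D at [Out] → (5, 7)

(5,2) (3,3) (2,0) (2,0) (5,7) (5,7)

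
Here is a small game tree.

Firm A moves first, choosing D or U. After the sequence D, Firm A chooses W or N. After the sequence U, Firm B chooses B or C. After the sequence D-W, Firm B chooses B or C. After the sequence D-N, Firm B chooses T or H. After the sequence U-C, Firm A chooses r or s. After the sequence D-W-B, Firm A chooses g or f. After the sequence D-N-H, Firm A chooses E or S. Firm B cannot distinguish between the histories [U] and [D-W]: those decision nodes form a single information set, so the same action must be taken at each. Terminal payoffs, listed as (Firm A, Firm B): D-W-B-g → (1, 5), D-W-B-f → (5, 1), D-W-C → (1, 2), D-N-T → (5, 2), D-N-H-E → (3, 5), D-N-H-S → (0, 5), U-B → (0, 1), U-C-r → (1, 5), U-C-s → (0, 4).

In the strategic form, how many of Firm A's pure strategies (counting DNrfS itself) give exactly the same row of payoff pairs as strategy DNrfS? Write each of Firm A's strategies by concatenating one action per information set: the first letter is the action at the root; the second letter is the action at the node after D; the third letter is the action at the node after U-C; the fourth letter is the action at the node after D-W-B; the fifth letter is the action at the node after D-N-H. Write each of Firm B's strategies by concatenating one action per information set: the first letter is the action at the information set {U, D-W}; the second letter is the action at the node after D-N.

4

Row for DNrfS (columns BT, BH, CT, CH): (5,2) (0,5) (5,2) (0,5).
Under DNrfS, Firm A's choice at the node after U-C and at the node after D-W-B can never be reached regardless of what Firm B does, so varying those choices leaves every outcome unchanged.
Holding the reachable choices fixed and varying the unreachable ones freely already gives 2 × 2 = 4 equivalent strategies.
No other strategy reproduces this row, so those 4 are the full class: DNrgS, DNrfS, DNsgS, DNsfS.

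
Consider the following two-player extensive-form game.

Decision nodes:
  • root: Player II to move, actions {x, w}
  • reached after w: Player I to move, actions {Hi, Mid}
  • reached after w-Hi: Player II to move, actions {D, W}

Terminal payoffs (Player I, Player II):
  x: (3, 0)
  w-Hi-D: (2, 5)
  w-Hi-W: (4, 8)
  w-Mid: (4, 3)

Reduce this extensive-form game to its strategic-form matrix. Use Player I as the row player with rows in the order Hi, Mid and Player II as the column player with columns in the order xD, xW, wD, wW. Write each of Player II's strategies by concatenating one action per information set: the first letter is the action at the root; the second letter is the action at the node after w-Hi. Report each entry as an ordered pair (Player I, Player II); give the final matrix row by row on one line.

           xD       xW       wD       wW
  Hi    (3,0)    (3,0)    (2,5)    (4,8)
 Mid    (3,0)    (3,0)    (4,3)    (4,3)

Hi: (3,0) (3,0) (2,5) (4,8) | Mid: (3,0) (3,0) (4,3) (4,3)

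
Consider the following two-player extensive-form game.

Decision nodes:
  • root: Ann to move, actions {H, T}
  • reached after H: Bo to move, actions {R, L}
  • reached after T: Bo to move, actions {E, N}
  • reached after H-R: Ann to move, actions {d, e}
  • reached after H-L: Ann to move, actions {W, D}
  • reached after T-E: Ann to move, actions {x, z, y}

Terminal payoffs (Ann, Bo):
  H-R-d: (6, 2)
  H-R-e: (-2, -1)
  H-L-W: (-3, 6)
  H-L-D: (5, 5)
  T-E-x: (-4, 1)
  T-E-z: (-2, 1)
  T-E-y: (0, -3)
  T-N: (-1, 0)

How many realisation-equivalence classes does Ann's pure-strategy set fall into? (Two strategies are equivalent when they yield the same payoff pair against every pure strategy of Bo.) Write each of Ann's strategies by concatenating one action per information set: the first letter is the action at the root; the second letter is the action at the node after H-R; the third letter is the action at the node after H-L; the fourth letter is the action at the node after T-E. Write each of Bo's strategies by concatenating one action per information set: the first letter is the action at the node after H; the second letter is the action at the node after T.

Ann has 24 pure strategies: HdWx, HdWz, HdWy, HdDx, HdDz, HdDy, HeWx, HeWz, HeWy, HeDx, HeDz, HeDy, TdWx, TdWz, TdWy, TdDx, TdDz, TdDy, TeWx, TeWz, TeWy, TeDx, TeDz, TeDy. Columns: RE, RN, LE, LN.
{HdWx, HdWz, HdWy} → row (6,2) (6,2) (-3,6) (-3,6)
{HdDx, HdDz, HdDy} → row (6,2) (6,2) (5,5) (5,5)
{HeWx, HeWz, HeWy} → row (-2,-1) (-2,-1) (-3,6) (-3,6)
{HeDx, HeDz, HeDy} → row (-2,-1) (-2,-1) (5,5) (5,5)
{TdWx, TdDx, TeWx, TeDx} → row (-4,1) (-1,0) (-4,1) (-1,0)
{TdWz, TdDz, TeWz, TeDz} → row (-2,1) (-1,0) (-2,1) (-1,0)
{TdWy, TdDy, TeWy, TeDy} → row (0,-3) (-1,0) (0,-3) (-1,0)
That's 7 distinct rows out of 24 strategies.

7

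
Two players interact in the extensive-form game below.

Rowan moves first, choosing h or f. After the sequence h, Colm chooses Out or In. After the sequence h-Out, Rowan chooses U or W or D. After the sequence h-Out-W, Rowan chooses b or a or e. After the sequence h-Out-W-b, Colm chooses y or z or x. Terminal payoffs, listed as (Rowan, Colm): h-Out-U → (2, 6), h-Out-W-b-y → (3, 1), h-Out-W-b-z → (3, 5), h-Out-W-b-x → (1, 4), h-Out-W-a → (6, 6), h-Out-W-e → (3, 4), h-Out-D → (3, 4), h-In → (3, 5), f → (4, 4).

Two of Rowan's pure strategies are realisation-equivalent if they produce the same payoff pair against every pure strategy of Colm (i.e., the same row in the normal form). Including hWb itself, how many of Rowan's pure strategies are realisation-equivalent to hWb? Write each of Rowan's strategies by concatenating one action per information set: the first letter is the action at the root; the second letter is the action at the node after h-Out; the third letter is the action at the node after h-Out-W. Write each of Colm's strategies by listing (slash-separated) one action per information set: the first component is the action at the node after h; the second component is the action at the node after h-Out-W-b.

Row for hWb (columns Out/y, Out/z, Out/x, In/y, In/z, In/x): (3,1) (3,5) (1,4) (3,5) (3,5) (3,5).
Every one of Rowan's information sets is on the play path for some reply by Colm when Rowan follows hWb.
Changing the action at any of them therefore changes at least one column, so only hWb itself gives this row.

1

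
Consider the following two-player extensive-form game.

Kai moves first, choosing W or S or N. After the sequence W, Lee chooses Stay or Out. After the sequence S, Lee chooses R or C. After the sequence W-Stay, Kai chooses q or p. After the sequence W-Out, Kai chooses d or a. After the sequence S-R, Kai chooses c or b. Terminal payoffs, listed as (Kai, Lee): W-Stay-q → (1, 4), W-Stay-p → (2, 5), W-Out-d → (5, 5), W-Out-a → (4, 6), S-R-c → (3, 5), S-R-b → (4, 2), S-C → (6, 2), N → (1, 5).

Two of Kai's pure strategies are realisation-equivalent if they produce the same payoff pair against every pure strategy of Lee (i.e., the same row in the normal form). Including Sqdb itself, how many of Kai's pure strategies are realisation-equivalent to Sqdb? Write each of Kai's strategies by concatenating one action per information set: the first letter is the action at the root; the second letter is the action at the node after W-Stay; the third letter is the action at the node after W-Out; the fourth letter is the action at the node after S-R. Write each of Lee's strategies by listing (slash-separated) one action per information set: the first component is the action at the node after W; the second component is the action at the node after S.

4

Row for Sqdb (columns Stay/R, Stay/C, Out/R, Out/C): (4,2) (6,2) (4,2) (6,2).
Under Sqdb, Kai's choice at the node after W-Stay and at the node after W-Out can never be reached regardless of what Lee does, so varying those choices leaves every outcome unchanged.
Holding the reachable choices fixed and varying the unreachable ones freely already gives 2 × 2 = 4 equivalent strategies.
No other strategy reproduces this row, so those 4 are the full class: Sqdb, Sqab, Spdb, Spab.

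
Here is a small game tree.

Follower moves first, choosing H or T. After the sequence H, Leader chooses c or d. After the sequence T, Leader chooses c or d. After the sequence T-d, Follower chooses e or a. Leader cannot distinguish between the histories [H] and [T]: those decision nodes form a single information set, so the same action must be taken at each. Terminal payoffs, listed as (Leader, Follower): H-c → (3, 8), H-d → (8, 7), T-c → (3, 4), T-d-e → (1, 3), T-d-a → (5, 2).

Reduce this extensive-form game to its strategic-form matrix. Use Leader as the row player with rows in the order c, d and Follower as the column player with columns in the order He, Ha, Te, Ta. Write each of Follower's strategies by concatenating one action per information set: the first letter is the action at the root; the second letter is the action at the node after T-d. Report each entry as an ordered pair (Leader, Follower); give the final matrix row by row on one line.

           He       Ha       Te       Ta
   c    (3,8)    (3,8)    (3,4)    (3,4)
   d    (8,7)    (8,7)    (1,3)    (5,2)

c: (3,8) (3,8) (3,4) (3,4) | d: (8,7) (8,7) (1,3) (5,2)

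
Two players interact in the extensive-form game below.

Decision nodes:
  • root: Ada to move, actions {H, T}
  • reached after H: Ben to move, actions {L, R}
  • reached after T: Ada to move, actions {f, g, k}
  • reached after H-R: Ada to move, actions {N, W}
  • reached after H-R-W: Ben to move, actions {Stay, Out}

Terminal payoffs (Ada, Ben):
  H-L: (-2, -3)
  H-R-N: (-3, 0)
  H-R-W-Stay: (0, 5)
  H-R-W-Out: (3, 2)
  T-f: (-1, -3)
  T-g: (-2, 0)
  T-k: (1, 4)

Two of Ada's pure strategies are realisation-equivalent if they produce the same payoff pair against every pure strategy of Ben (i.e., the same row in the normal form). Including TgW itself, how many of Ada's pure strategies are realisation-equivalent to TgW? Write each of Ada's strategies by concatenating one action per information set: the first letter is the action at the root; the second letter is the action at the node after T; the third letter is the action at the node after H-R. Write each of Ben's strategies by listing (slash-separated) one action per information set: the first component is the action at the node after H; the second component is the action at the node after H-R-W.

2

Row for TgW (columns L/Stay, L/Out, R/Stay, R/Out): (-2,0) (-2,0) (-2,0) (-2,0).
Under TgW, Ada's choice at the node after H-R can never be reached regardless of what Ben does, so varying those choices leaves every outcome unchanged.
Holding the reachable choices fixed and varying the unreachable one freely already gives 2 equivalent strategies.
No other strategy reproduces this row, so those 2 are the full class: TgN, TgW.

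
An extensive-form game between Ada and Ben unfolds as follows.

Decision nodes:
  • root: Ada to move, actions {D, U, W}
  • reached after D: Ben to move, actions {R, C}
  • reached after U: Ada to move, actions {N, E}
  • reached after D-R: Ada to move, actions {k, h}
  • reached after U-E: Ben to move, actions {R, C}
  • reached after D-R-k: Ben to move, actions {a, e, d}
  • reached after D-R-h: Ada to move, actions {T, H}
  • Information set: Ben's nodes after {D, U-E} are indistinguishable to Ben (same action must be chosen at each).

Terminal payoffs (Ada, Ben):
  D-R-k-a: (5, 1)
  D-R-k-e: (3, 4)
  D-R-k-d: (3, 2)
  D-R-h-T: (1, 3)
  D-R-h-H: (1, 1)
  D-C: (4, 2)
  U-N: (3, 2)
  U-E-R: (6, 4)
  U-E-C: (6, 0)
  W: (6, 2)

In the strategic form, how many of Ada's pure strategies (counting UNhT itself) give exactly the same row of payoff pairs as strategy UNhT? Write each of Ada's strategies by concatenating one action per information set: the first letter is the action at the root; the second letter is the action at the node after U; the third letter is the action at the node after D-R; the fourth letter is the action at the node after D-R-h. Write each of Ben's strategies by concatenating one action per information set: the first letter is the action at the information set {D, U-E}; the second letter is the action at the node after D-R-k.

Row for UNhT (columns Ra, Re, Rd, Ca, Ce, Cd): (3,2) (3,2) (3,2) (3,2) (3,2) (3,2).
Under UNhT, Ada's choice at the node after D-R and at the node after D-R-h can never be reached regardless of what Ben does, so varying those choices leaves every outcome unchanged.
Holding the reachable choices fixed and varying the unreachable ones freely already gives 2 × 2 = 4 equivalent strategies.
No other strategy reproduces this row, so those 4 are the full class: UNkT, UNkH, UNhT, UNhH.

4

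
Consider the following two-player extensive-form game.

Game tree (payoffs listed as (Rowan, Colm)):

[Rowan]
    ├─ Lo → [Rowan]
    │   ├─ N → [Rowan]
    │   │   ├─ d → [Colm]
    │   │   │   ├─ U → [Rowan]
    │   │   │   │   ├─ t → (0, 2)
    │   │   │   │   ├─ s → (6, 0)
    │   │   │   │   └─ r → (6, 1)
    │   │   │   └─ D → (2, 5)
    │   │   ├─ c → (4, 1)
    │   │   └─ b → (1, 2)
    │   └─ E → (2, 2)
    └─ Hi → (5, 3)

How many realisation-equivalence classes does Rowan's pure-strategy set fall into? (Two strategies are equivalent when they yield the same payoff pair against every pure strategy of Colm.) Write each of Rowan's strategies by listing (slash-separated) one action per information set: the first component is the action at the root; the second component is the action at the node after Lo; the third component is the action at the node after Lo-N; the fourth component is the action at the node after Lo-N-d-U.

Rowan has 36 pure strategies: Lo/N/d/t, Lo/N/d/s, Lo/N/d/r, Lo/N/c/t, Lo/N/c/s, Lo/N/c/r, Lo/N/b/t, Lo/N/b/s, Lo/N/b/r, Lo/E/d/t, Lo/E/d/s, Lo/E/d/r, Lo/E/c/t, Lo/E/c/s, Lo/E/c/r, Lo/E/b/t, Lo/E/b/s, Lo/E/b/r, Hi/N/d/t, Hi/N/d/s, Hi/N/d/r, Hi/N/c/t, Hi/N/c/s, Hi/N/c/r, Hi/N/b/t, Hi/N/b/s, Hi/N/b/r, Hi/E/d/t, Hi/E/d/s, Hi/E/d/r, Hi/E/c/t, Hi/E/c/s, Hi/E/c/r, Hi/E/b/t, Hi/E/b/s, Hi/E/b/r. Columns: U, D.
{Lo/N/d/t} → row (0,2) (2,5)
{Lo/N/d/s} → row (6,0) (2,5)
{Lo/N/d/r} → row (6,1) (2,5)
{Lo/N/c/t, Lo/N/c/s, Lo/N/c/r} → row (4,1) (4,1)
{Lo/N/b/t, Lo/N/b/s, Lo/N/b/r} → row (1,2) (1,2)
{Lo/E/d/t, Lo/E/d/s, Lo/E/d/r, Lo/E/c/t, Lo/E/c/s, Lo/E/c/r, Lo/E/b/t, Lo/E/b/s, Lo/E/b/r} → row (2,2) (2,2)
{Hi/N/d/t, Hi/N/d/s, Hi/N/d/r, Hi/N/c/t, Hi/N/c/s, Hi/N/c/r, Hi/N/b/t, Hi/N/b/s, Hi/N/b/r, Hi/E/d/t, Hi/E/d/s, Hi/E/d/r, Hi/E/c/t, Hi/E/c/s, Hi/E/c/r, Hi/E/b/t, Hi/E/b/s, Hi/E/b/r} → row (5,3) (5,3)
That's 7 distinct rows out of 36 strategies.

7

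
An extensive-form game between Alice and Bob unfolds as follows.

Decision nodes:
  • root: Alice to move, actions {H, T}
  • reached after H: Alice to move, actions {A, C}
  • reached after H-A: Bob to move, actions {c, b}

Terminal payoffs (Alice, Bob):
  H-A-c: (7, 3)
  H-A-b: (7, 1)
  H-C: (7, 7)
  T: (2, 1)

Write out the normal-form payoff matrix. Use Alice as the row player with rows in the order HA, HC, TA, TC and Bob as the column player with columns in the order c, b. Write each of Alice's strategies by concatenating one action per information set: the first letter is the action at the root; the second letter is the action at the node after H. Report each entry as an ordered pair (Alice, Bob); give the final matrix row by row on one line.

HA: (7,3) (7,1) | HC: (7,7) (7,7) | TA: (2,1) (2,1) | TC: (2,1) (2,1)

            c        b
  HA    (7,3)    (7,1)
  HC    (7,7)    (7,7)
  TA    (2,1)    (2,1)
  TC    (2,1)    (2,1)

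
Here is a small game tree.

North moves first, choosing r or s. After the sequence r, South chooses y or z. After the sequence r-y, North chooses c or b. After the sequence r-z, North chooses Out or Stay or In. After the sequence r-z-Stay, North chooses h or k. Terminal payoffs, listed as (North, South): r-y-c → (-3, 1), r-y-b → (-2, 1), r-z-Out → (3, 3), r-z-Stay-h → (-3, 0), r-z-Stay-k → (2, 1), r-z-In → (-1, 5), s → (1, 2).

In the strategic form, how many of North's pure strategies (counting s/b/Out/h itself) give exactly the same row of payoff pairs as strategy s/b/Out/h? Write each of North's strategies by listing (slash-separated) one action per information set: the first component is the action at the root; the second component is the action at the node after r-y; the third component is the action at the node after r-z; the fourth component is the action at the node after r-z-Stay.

Row for s/b/Out/h (columns y, z): (1,2) (1,2).
Under s/b/Out/h, North's choice at the node after r-y and at the node after r-z and at the node after r-z-Stay can never be reached regardless of what South does, so varying those choices leaves every outcome unchanged.
Holding the reachable choices fixed and varying the unreachable ones freely already gives 2 × 3 × 2 = 12 equivalent strategies.
No other strategy reproduces this row, so those 12 are the full class: s/c/Out/h, s/c/Out/k, s/c/Stay/h, s/c/Stay/k, s/c/In/h, s/c/In/k, s/b/Out/h, s/b/Out/k, s/b/Stay/h, s/b/Stay/k, s/b/In/h, s/b/In/k.

12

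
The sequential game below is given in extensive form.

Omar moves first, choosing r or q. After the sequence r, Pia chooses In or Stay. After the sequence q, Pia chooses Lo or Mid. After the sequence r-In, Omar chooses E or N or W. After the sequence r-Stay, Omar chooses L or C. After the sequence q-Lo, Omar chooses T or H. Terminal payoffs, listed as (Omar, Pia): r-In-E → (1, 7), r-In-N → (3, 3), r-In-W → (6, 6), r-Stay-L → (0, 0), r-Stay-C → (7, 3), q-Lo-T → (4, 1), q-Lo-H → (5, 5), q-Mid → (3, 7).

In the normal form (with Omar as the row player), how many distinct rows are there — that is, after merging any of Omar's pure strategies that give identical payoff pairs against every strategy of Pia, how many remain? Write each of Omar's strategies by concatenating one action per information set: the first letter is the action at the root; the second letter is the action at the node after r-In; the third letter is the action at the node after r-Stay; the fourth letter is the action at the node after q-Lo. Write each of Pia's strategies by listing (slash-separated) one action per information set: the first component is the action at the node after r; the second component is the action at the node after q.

8

Omar has 24 pure strategies: rELT, rELH, rECT, rECH, rNLT, rNLH, rNCT, rNCH, rWLT, rWLH, rWCT, rWCH, qELT, qELH, qECT, qECH, qNLT, qNLH, qNCT, qNCH, qWLT, qWLH, qWCT, qWCH. Columns: In/Lo, In/Mid, Stay/Lo, Stay/Mid.
{rELT, rELH} → row (1,7) (1,7) (0,0) (0,0)
{rECT, rECH} → row (1,7) (1,7) (7,3) (7,3)
{rNLT, rNLH} → row (3,3) (3,3) (0,0) (0,0)
{rNCT, rNCH} → row (3,3) (3,3) (7,3) (7,3)
{rWLT, rWLH} → row (6,6) (6,6) (0,0) (0,0)
{rWCT, rWCH} → row (6,6) (6,6) (7,3) (7,3)
{qELT, qECT, qNLT, qNCT, qWLT, qWCT} → row (4,1) (3,7) (4,1) (3,7)
{qELH, qECH, qNLH, qNCH, qWLH, qWCH} → row (5,5) (3,7) (5,5) (3,7)
That's 8 distinct rows out of 24 strategies.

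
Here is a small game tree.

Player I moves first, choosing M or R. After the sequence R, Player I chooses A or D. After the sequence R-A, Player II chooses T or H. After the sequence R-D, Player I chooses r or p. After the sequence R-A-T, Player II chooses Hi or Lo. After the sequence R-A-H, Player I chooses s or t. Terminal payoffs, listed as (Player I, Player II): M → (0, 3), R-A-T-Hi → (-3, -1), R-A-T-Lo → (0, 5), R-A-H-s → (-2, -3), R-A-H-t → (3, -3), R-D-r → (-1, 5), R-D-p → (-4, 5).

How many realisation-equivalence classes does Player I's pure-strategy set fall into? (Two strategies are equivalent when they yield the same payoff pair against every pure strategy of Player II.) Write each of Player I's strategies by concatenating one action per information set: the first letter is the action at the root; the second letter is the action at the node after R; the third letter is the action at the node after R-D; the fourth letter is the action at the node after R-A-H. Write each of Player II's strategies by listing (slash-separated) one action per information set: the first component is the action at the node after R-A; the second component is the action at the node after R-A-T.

5

Player I has 16 pure strategies: MArs, MArt, MAps, MApt, MDrs, MDrt, MDps, MDpt, RArs, RArt, RAps, RApt, RDrs, RDrt, RDps, RDpt. Columns: T/Hi, T/Lo, H/Hi, H/Lo.
{MArs, MArt, MAps, MApt, MDrs, MDrt, MDps, MDpt} → row (0,3) (0,3) (0,3) (0,3)
{RArs, RAps} → row (-3,-1) (0,5) (-2,-3) (-2,-3)
{RArt, RApt} → row (-3,-1) (0,5) (3,-3) (3,-3)
{RDrs, RDrt} → row (-1,5) (-1,5) (-1,5) (-1,5)
{RDps, RDpt} → row (-4,5) (-4,5) (-4,5) (-4,5)
That's 5 distinct rows out of 16 strategies.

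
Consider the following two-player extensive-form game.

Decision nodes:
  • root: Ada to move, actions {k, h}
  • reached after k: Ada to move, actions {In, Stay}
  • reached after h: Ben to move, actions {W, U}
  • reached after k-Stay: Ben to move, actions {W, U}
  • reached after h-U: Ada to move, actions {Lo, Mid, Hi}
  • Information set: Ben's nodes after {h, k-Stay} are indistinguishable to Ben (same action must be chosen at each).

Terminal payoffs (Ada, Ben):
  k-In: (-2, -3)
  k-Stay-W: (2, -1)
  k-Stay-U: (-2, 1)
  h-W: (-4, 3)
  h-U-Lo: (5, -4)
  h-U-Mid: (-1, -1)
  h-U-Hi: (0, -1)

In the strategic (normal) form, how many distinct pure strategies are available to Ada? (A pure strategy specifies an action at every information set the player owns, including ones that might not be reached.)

Ada owns the root with actions {k, h} — two choices.
Ada owns the node after k with actions {In, Stay} — two choices.
Ada owns the node after h-U with actions {Lo, Mid, Hi} — three choices.
A pure strategy fixes one action at each information set independently, so the count is the product 2 × 2 × 3 = 12.

12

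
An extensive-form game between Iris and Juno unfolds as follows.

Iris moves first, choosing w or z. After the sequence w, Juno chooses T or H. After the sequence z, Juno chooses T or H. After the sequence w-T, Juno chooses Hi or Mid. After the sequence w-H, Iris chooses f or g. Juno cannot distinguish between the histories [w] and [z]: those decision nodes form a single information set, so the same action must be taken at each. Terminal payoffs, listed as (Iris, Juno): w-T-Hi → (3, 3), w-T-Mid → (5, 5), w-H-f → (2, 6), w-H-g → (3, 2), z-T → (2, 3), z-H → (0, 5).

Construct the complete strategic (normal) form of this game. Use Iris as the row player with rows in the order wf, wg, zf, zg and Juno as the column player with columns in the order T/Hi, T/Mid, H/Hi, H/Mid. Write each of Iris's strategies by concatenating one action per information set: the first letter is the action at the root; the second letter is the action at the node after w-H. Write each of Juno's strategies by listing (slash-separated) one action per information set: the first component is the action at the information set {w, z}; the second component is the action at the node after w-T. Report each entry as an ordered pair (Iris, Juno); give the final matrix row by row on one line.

wf: (3,3) (5,5) (2,6) (2,6) | wg: (3,3) (5,5) (3,2) (3,2) | zf: (2,3) (2,3) (0,5) (0,5) | zg: (2,3) (2,3) (0,5) (0,5)

Row wf: T/Hi→(3,3), T/Mid→(5,5), H/Hi→(2,6), H/Mid→(2,6)
Row wg: T/Hi→(3,3), T/Mid→(5,5), H/Hi→(3,2), H/Mid→(3,2)
Row zf: T/Hi→(2,3), T/Mid→(2,3), H/Hi→(0,5), H/Mid→(0,5)
Row zg: T/Hi→(2,3), T/Mid→(2,3), H/Hi→(0,5), H/Mid→(0,5)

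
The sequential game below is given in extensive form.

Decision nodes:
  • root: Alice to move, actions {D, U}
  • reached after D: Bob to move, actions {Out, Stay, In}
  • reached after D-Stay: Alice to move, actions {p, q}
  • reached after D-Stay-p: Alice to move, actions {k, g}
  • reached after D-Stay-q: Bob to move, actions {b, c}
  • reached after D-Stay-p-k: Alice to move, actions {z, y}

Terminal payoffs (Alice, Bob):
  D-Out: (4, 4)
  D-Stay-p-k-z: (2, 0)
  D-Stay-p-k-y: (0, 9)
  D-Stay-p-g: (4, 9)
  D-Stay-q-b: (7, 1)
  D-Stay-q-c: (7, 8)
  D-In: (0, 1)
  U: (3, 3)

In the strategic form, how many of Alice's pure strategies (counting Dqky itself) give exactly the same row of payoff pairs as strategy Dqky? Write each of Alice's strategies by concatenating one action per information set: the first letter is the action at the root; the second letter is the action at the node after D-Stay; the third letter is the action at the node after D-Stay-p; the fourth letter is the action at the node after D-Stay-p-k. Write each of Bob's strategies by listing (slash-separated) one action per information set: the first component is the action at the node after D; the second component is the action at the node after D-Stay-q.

4

Row for Dqky (columns Out/b, Out/c, Stay/b, Stay/c, In/b, In/c): (4,4) (4,4) (7,1) (7,8) (0,1) (0,1).
Under Dqky, Alice's choice at the node after D-Stay-p and at the node after D-Stay-p-k can never be reached regardless of what Bob does, so varying those choices leaves every outcome unchanged.
Holding the reachable choices fixed and varying the unreachable ones freely already gives 2 × 2 = 4 equivalent strategies.
No other strategy reproduces this row, so those 4 are the full class: Dqkz, Dqky, Dqgz, Dqgy.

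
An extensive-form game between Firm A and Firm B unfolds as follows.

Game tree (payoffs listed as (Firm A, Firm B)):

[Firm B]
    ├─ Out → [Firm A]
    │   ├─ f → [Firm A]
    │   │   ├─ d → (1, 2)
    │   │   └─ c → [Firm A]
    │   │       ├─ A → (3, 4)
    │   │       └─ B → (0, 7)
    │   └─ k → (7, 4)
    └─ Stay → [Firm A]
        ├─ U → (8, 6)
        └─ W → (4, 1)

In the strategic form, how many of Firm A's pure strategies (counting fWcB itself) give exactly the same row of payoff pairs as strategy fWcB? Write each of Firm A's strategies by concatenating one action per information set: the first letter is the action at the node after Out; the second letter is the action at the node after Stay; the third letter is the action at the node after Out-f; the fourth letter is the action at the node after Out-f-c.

1

Row for fWcB (columns Out, Stay): (0,7) (4,1).
Every one of Firm A's information sets is on the play path for some reply by Firm B when Firm A follows fWcB.
Changing the action at any of them therefore changes at least one column, so only fWcB itself gives this row.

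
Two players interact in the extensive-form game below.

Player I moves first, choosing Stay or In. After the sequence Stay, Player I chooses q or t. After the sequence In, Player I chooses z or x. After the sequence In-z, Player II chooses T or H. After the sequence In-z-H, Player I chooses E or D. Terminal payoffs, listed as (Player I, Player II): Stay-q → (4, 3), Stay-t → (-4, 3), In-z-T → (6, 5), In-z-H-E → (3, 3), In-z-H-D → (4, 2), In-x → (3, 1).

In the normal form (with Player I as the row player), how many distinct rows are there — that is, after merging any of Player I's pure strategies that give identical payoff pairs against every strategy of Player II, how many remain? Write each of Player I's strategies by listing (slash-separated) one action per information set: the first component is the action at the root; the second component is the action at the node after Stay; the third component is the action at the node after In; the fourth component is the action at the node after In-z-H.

5

Player I has 16 pure strategies: Stay/q/z/E, Stay/q/z/D, Stay/q/x/E, Stay/q/x/D, Stay/t/z/E, Stay/t/z/D, Stay/t/x/E, Stay/t/x/D, In/q/z/E, In/q/z/D, In/q/x/E, In/q/x/D, In/t/z/E, In/t/z/D, In/t/x/E, In/t/x/D. Columns: T, H.
{Stay/q/z/E, Stay/q/z/D, Stay/q/x/E, Stay/q/x/D} → row (4,3) (4,3)
{Stay/t/z/E, Stay/t/z/D, Stay/t/x/E, Stay/t/x/D} → row (-4,3) (-4,3)
{In/q/z/E, In/t/z/E} → row (6,5) (3,3)
{In/q/z/D, In/t/z/D} → row (6,5) (4,2)
{In/q/x/E, In/q/x/D, In/t/x/E, In/t/x/D} → row (3,1) (3,1)
That's 5 distinct rows out of 16 strategies.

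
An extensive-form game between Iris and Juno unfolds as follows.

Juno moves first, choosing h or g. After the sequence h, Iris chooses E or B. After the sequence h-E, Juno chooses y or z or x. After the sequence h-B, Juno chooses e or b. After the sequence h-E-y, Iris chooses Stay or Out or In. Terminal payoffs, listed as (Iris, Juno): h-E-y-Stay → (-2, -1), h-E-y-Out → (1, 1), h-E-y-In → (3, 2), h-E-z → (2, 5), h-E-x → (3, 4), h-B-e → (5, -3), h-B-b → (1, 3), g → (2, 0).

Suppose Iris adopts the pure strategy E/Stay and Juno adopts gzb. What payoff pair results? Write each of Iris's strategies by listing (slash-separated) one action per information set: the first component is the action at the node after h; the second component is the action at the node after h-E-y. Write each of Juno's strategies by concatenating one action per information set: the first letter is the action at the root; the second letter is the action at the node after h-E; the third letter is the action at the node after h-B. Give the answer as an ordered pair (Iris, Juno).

Trace the play path from the root:
  Juno plays g
→ terminal payoff (2, 0).
(Iris's choice at the node after h is never reached on this path, so it doesn't affect the outcome.)

(2, 0)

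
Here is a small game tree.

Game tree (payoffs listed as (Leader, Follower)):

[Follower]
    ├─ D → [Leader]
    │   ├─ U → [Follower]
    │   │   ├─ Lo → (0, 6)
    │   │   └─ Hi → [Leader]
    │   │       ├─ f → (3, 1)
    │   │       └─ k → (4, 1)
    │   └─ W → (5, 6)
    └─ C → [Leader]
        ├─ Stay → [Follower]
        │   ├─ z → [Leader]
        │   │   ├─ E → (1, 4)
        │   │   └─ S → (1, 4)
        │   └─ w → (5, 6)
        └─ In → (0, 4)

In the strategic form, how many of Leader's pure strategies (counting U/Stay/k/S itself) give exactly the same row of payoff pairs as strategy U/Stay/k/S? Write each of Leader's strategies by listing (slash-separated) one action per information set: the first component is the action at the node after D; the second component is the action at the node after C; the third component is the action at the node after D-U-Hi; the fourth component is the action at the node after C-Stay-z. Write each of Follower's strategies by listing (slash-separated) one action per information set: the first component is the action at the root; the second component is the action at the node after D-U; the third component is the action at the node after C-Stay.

Row for U/Stay/k/S (columns D/Lo/z, D/Lo/w, D/Hi/z, D/Hi/w, C/Lo/z, C/Lo/w, C/Hi/z, C/Hi/w): (0,6) (0,6) (4,1) (4,1) (1,4) (5,6) (1,4) (5,6).
Every one of Leader's information sets is on the play path for some reply by Follower when Leader follows U/Stay/k/S.
Even so, U/Stay/k/E happens to produce the same payoff in every column — so 2 strategies share this row.

2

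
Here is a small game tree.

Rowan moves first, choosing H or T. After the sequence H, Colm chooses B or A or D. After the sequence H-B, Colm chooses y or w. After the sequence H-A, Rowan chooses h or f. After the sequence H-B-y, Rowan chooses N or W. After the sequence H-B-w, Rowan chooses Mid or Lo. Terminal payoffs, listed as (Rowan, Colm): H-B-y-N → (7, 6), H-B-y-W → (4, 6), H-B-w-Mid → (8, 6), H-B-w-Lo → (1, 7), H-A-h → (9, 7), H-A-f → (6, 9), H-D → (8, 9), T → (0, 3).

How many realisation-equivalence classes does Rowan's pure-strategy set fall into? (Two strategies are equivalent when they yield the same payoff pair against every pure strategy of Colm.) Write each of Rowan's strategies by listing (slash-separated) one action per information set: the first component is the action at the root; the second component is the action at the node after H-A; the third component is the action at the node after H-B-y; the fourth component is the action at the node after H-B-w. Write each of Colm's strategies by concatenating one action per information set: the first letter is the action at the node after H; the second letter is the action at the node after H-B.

9

Rowan has 16 pure strategies: H/h/N/Mid, H/h/N/Lo, H/h/W/Mid, H/h/W/Lo, H/f/N/Mid, H/f/N/Lo, H/f/W/Mid, H/f/W/Lo, T/h/N/Mid, T/h/N/Lo, T/h/W/Mid, T/h/W/Lo, T/f/N/Mid, T/f/N/Lo, T/f/W/Mid, T/f/W/Lo. Columns: By, Bw, Ay, Aw, Dy, Dw.
{H/h/N/Mid} → row (7,6) (8,6) (9,7) (9,7) (8,9) (8,9)
{H/h/N/Lo} → row (7,6) (1,7) (9,7) (9,7) (8,9) (8,9)
{H/h/W/Mid} → row (4,6) (8,6) (9,7) (9,7) (8,9) (8,9)
{H/h/W/Lo} → row (4,6) (1,7) (9,7) (9,7) (8,9) (8,9)
{H/f/N/Mid} → row (7,6) (8,6) (6,9) (6,9) (8,9) (8,9)
{H/f/N/Lo} → row (7,6) (1,7) (6,9) (6,9) (8,9) (8,9)
{H/f/W/Mid} → row (4,6) (8,6) (6,9) (6,9) (8,9) (8,9)
{H/f/W/Lo} → row (4,6) (1,7) (6,9) (6,9) (8,9) (8,9)
{T/h/N/Mid, T/h/N/Lo, T/h/W/Mid, T/h/W/Lo, T/f/N/Mid, T/f/N/Lo, T/f/W/Mid, T/f/W/Lo} → row (0,3) (0,3) (0,3) (0,3) (0,3) (0,3)
That's 9 distinct rows out of 16 strategies.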